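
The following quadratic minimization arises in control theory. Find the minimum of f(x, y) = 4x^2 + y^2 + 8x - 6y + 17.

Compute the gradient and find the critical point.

f(x,y) = 4x^2 + y^2 + 8x - 6y + 17
df/dx = 8x + (8) = 0  =>  x = -1
df/dy = 2y + (-6) = 0  =>  y = 3
f(-1, 3) = 4*(-1)^2 + 1*(3)^2 + 8*(-1) + -6*(3) + 17 = 4
Hessian is diagonal with entries 8, 2 > 0, so this is a minimum.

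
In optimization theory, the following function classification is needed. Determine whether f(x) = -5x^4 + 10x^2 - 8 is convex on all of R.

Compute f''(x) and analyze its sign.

f(x) = -5x^4 + 10x^2 - 8
f'(x) = -20x^3 + 20x
f''(x) = -60x^2 + 20
f''(x) = -60x^2 + 20 -> -inf as |x| -> inf
Therefore, f is not globally convex on R.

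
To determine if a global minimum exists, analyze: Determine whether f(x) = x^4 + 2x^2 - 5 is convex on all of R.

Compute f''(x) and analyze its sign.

f(x) = x^4 + 2x^2 - 5
f'(x) = 4x^3 + 4x
f''(x) = 12x^2 + 4
f''(x) = 12x^2 + 4 >= 4 > 0 for all x
Therefore, f is convex on R.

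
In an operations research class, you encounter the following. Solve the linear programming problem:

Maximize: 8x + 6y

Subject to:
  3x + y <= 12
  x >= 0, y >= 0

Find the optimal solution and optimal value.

The feasible region has vertices at [(0, 0), (4, 0), (0, 12)].
Checking objective 8x + 6y at each vertex:
  (0, 0): 8*0 + 6*0 = 0
  (4, 0): 8*4 + 6*0 = 32
  (0, 12): 8*0 + 6*12 = 72
Maximum is 72 at (0, 12).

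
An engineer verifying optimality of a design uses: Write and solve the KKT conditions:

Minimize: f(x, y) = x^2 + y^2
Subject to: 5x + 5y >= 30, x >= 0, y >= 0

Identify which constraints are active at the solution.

KKT conditions for min x^2 + y^2 s.t. 5x + 5y >= 30, x >= 0, y >= 0:
Stationarity: 2x = mu*5 + mu_x, 2y = mu*5 + mu_y, with mu, mu_x, mu_y >= 0
Complementary slackness: mu*(5x + 5y - 30) = 0, mu_x*x = 0, mu_y*y = 0
(0, 0) is infeasible (5*0 + 5*0 < 30), so if mu = 0 stationarity would force x = mu_x/2 >= 0, y = mu_y/2 >= 0 with mu_x*x = mu_y*y = 0, i.e. x = y = 0: contradiction. Hence mu > 0 and 5x + 5y = 30 is active.
Try x > 0, y > 0 (so mu_x = mu_y = 0): x = 5*mu/2, y = 5*mu/2
Substitute: 5*(5*mu/2) + 5*(5*mu/2) = 30
  mu*50/2 = 30 => mu = 6/5
x* = 3 > 0, y* = 3 > 0, consistent with mu_x = mu_y = 0.
f is convex and the constraints are linear, so this KKT point is the global minimum.
f* = 18
Active constraints: 5x + 5y >= 30 (holds with equality, mu = 6/5 > 0); x >= 0 and y >= 0 are inactive (mu_x = mu_y = 0).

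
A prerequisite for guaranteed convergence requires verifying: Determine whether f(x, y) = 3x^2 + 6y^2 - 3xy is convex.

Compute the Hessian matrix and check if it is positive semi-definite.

f(x,y) = 3x^2 + 6y^2 - 3xy
Hessian H = [[6, -3], [-3, 12]]
trace(H) = 18, det(H) = 63
Eigenvalues: (18 +/- sqrt(72)) / 2 = 13.24, 4.757
Since both eigenvalues > 0, f is convex.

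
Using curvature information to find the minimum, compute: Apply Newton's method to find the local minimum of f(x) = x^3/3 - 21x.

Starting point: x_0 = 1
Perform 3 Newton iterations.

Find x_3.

f(x) = x^3/3 - 21x
f'(x) = x^2 - 21, f''(x) = 2x
Newton update: x_{n+1} = x_n - (x_n^2 - 21)/(2*x_n)
Step 1: x_0 = 1, f'=-20, f''=2, x_1 = 11
Step 2: x_1 = 11, f'=100, f''=22, x_2 = 71/11
Step 3: x_2 = 71/11, f'=2500/121, f''=142/11, x_3 = 3791/781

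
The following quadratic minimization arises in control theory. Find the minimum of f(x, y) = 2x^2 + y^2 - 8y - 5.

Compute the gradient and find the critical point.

f(x,y) = 2x^2 + y^2 - 8y - 5
df/dx = 4x + (0) = 0  =>  x = 0
df/dy = 2y + (-8) = 0  =>  y = 4
f(0, 4) = 2*(0)^2 + 1*(4)^2 + -8*(4) + -5 = -21
Hessian is diagonal with entries 4, 2 > 0, so this is a minimum.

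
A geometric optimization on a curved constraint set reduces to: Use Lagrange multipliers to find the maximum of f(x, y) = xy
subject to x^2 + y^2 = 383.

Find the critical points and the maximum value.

Lagrange conditions: y = 2*lambda*x and x = 2*lambda*y
If x = 0 then y = 0, violating the constraint, so x, y != 0.
Dividing: y/x = x/y => x^2 = y^2 => y = x or y = -x
Constraint: 2x^2 = 383 => x^2 = 383/2 => x = +/-sqrt(383/2)
Critical points: (sqrt(383/2), sqrt(383/2)), (-sqrt(383/2), -sqrt(383/2)), (sqrt(383/2), -sqrt(383/2)), (-sqrt(383/2), sqrt(383/2))
  y = x:  xy = x^2 = 383/2  at (sqrt(383/2), sqrt(383/2)) and (-sqrt(383/2), -sqrt(383/2))
  y = -x: xy = -x^2 = -383/2 at (sqrt(383/2), -sqrt(383/2)) and (-sqrt(383/2), sqrt(383/2))
Maximum xy = 383/2 at (sqrt(383/2), sqrt(383/2)) and (-sqrt(383/2), -sqrt(383/2))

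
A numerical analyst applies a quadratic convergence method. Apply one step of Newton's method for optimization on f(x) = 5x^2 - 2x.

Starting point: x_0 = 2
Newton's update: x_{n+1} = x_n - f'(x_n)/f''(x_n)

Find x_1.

f(x) = 5x^2 - 2x
f'(x) = 10x + (-2), f''(x) = 10
Newton step: x_1 = x_0 - f'(x_0)/f''(x_0)
f'(2) = 18
x_1 = 2 - 18/10 = 1/5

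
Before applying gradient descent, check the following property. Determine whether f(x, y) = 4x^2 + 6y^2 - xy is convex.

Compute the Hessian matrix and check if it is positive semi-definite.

f(x,y) = 4x^2 + 6y^2 - xy
Hessian H = [[8, -1], [-1, 12]]
trace(H) = 20, det(H) = 95
Eigenvalues: (20 +/- sqrt(20)) / 2 = 12.24, 7.764
Since both eigenvalues > 0, f is convex.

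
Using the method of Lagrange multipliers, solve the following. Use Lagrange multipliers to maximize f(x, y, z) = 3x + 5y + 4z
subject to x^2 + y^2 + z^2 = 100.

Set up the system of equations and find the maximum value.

Lagrange conditions: 3 = 2*lambda*x, 5 = 2*lambda*y, 4 = 2*lambda*z
So x:3 = y:5 = z:4, i.e. x = 3t, y = 5t, z = 4t
Constraint: t^2*(3^2 + 5^2 + 4^2) = 100
  t^2 * 50 = 100  =>  t = sqrt(2)
Maximum = 3*3t + 5*5t + 4*4t = 50*sqrt(2) = sqrt(5000)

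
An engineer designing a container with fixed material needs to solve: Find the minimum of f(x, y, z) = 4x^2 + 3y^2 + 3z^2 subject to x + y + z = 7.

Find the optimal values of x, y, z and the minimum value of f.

Using Lagrange multipliers on f = 4x^2 + 3y^2 + 3z^2 with constraint x + y + z = 7:
Conditions: 2*4*x = lambda, 2*3*y = lambda, 2*3*z = lambda
So x = lambda/8, y = lambda/6, z = lambda/6
Substituting into constraint: lambda * (11/24) = 7
lambda = 168/11
x = 21/11, y = 28/11, z = 28/11
Minimum value = 588/11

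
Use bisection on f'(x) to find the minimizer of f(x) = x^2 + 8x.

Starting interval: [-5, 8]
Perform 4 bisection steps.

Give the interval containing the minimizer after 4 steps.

Finding critical point of f(x) = x^2 + 8x using bisection on f'(x) = 2x + 8.
f'(x) = 0 when x = -4.
Starting interval: [-5, 8]
Step 1: mid = 3/2, f'(mid) = 11, new interval = [-5, 3/2]
Step 2: mid = -7/4, f'(mid) = 9/2, new interval = [-5, -7/4]
Step 3: mid = -27/8, f'(mid) = 5/4, new interval = [-5, -27/8]
Step 4: mid = -67/16, f'(mid) = -3/8, new interval = [-67/16, -27/8]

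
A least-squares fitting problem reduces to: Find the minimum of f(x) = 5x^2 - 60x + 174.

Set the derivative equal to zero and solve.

f(x) = 5x^2 - 60x + 174
f'(x) = 10x + (-60) = 0
x = 60/10 = 6
f(6) = -6
Since f''(x) = 10 > 0, this is a minimum.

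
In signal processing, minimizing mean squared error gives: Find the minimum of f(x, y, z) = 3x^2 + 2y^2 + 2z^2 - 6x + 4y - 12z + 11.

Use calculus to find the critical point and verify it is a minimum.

f(x,y,z) = 3x^2 + 2y^2 + 2z^2 - 6x + 4y - 12z + 11
df/dx = 6x + (-6) = 0 => x = 1
df/dy = 4y + (4) = 0 => y = -1
df/dz = 4z + (-12) = 0 => z = 3
f(1,-1,3) = 3*(1)^2 + 2*(-1)^2 + 2*(3)^2 + -6*(1) + 4*(-1) + -12*(3) + 11 = -12
Hessian is diagonal with entries 6, 4, 4 > 0, confirmed minimum.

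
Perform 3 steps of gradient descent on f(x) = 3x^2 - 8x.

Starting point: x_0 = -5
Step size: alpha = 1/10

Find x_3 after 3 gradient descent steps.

f(x) = 3x^2 - 8x, f'(x) = 6x + (-8)
Step 1: f'(-5) = -38, x_1 = -5 - 1/10 * -38 = -6/5
Step 2: f'(-6/5) = -76/5, x_2 = -6/5 - 1/10 * -76/5 = 8/25
Step 3: f'(8/25) = -152/25, x_3 = 8/25 - 1/10 * -152/25 = 116/125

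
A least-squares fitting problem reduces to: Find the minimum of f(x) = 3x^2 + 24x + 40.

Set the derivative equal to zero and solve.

f(x) = 3x^2 + 24x + 40
f'(x) = 6x + (24) = 0
x = -24/6 = -4
f(-4) = -8
Since f''(x) = 6 > 0, this is a minimum.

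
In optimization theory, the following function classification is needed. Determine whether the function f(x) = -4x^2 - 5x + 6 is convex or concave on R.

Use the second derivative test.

f(x) = -4x^2 - 5x + 6
f'(x) = -8x - 5
f''(x) = -8
Since f''(x) = -8 < 0 for all x, f is concave on R.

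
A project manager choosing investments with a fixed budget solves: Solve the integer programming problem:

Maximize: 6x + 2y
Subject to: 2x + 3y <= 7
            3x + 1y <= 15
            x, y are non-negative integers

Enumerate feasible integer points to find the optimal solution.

Constraint 1: 2x + 3y <= 7
Constraint 2: 3x + 1y <= 15
Feasible x range (need y >= 0): 0 <= x <= min(7/2, 15/3) => x in {0, ..., 3}.
Enumerate feasible integer points row by row (the coefficient of y is 2 > 0, so for each x the largest feasible y gives the best value):
  x = 0: y <= min((7 - 2*0)/3, (15 - 3*0)/1) => y in {0, ..., 2}; best 6*0 + 2*2 = 4
  x = 1: y <= min((7 - 2*1)/3, (15 - 3*1)/1) => y in {0, ..., 1}; best 6*1 + 2*1 = 8
  x = 2: y <= min((7 - 2*2)/3, (15 - 3*2)/1) => y in {0, ..., 1}; best 6*2 + 2*1 = 14
  x = 3: y <= min((7 - 2*3)/3, (15 - 3*3)/1) => y in {0}; best 6*3 + 2*0 = 18
The maximum 6x + 2y = 18 is achieved at x = 3, y = 0.
Check: 2*3 + 3*0 = 6 <= 7 and 3*3 + 1*0 = 9 <= 15.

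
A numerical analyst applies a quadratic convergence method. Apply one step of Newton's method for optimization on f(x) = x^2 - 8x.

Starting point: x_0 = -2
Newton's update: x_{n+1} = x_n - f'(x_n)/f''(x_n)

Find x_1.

f(x) = x^2 - 8x
f'(x) = 2x + (-8), f''(x) = 2
Newton step: x_1 = x_0 - f'(x_0)/f''(x_0)
f'(-2) = -12
x_1 = -2 - -12/2 = 4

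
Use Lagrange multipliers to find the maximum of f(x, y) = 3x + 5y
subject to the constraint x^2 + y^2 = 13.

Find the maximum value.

Set up Lagrange conditions: grad f = lambda * grad g
  3 = 2*lambda*x
  5 = 2*lambda*y
From these: x/y = 3/5, so x = 3t, y = 5t for some t.
Substitute into constraint: (3t)^2 + (5t)^2 = 13
  t^2 * 34 = 13
  t = sqrt(13/34)
Maximum = 3*x + 5*y = (3^2 + 5^2)*t = 34 * sqrt(13/34) = sqrt(442)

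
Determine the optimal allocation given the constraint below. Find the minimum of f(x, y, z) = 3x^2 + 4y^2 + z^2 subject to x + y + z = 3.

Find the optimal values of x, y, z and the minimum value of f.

Using Lagrange multipliers on f = 3x^2 + 4y^2 + z^2 with constraint x + y + z = 3:
Conditions: 2*3*x = lambda, 2*4*y = lambda, 2*1*z = lambda
So x = lambda/6, y = lambda/8, z = lambda/2
Substituting into constraint: lambda * (19/24) = 3
lambda = 72/19
x = 12/19, y = 9/19, z = 36/19
Minimum value = 108/19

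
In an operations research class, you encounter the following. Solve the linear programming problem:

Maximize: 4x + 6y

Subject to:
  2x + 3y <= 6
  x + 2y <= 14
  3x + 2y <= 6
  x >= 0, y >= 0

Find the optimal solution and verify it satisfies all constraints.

Feasible vertices: (0, 0), (0, 2), (6/5, 6/5), (2, 0)
Objective 4x + 6y at each vertex:
  (0, 0): 0
  (0, 2): 12
  (6/5, 6/5): 12
  (2, 0): 8
Maximum is 12 at (0, 2).
Verify constraints at (x, y) = (0, 2):
  2*0 + 3*2 = 6 <= 6 (active)
  1*0 + 2*2 = 4 <= 14
  3*0 + 2*2 = 4 <= 6
  x = 0 >= 0, y = 2 >= 0. All constraints satisfied.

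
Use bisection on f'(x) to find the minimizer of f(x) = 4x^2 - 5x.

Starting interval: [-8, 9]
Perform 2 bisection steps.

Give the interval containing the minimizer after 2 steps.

Finding critical point of f(x) = 4x^2 - 5x using bisection on f'(x) = 8x + -5.
f'(x) = 0 when x = 5/8.
Starting interval: [-8, 9]
Step 1: mid = 1/2, f'(mid) = -1, new interval = [1/2, 9]
Step 2: mid = 19/4, f'(mid) = 33, new interval = [1/2, 19/4]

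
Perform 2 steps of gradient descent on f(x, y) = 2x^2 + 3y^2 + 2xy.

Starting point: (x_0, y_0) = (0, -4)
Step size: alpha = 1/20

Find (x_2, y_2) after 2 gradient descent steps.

f(x,y) = 2x^2 + 3y^2 + 2xy
grad_x = 4x + 2y, grad_y = 6y + 2x
Step 1: grad = (-8, -24), (2/5, -14/5)
Step 2: grad = (-4, -16), (3/5, -2)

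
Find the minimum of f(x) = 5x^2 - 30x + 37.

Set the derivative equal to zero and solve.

f(x) = 5x^2 - 30x + 37
f'(x) = 10x + (-30) = 0
x = 30/10 = 3
f(3) = -8
Since f''(x) = 10 > 0, this is a minimum.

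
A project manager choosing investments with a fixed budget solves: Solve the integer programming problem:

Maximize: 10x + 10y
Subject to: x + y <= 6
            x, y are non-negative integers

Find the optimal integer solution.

Objective: 10x + 10y, constraint: x + y <= 6
Coefficient of x is 10 >= coefficient of y is 10, so allocate the entire budget to x.
Optimal: x = 6, y = 0, value = 60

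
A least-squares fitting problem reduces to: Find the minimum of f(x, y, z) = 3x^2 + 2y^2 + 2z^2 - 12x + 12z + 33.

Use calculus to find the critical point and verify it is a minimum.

f(x,y,z) = 3x^2 + 2y^2 + 2z^2 - 12x + 12z + 33
df/dx = 6x + (-12) = 0 => x = 2
df/dy = 4y + (0) = 0 => y = 0
df/dz = 4z + (12) = 0 => z = -3
f(2,0,-3) = 3*(2)^2 + 2*(0)^2 + 2*(-3)^2 + -12*(2) + 12*(-3) + 33 = 3
Hessian is diagonal with entries 6, 4, 4 > 0, confirmed minimum.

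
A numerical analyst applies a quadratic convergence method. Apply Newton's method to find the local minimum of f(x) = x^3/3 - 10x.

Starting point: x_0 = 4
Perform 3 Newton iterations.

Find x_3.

f(x) = x^3/3 - 10x
f'(x) = x^2 - 10, f''(x) = 2x
Newton update: x_{n+1} = x_n - (x_n^2 - 10)/(2*x_n)
Step 1: x_0 = 4, f'=6, f''=8, x_1 = 13/4
Step 2: x_1 = 13/4, f'=9/16, f''=13/2, x_2 = 329/104
Step 3: x_2 = 329/104, f'=81/10816, f''=329/52, x_3 = 216401/68432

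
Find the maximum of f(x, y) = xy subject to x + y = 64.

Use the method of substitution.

Substitute y = 64 - x into f(x,y) = xy:
g(x) = x(64 - x) = 64x - x^2
g'(x) = 64 - 2x = 0  =>  x = 32
y = 64 - 32 = 32
Maximum value = 32 * 32 = 1024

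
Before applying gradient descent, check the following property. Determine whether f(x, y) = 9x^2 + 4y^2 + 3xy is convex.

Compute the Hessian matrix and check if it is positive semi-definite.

f(x,y) = 9x^2 + 4y^2 + 3xy
Hessian H = [[18, 3], [3, 8]]
trace(H) = 26, det(H) = 135
Eigenvalues: (26 +/- sqrt(136)) / 2 = 18.83, 7.169
Since both eigenvalues > 0, f is convex.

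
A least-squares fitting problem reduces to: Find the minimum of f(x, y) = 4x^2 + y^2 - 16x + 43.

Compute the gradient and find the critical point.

f(x,y) = 4x^2 + y^2 - 16x + 43
df/dx = 8x + (-16) = 0  =>  x = 2
df/dy = 2y + (0) = 0  =>  y = 0
f(2, 0) = 4*(2)^2 + 1*(0)^2 + -16*(2) + 43 = 27
Hessian is diagonal with entries 8, 2 > 0, so this is a minimum.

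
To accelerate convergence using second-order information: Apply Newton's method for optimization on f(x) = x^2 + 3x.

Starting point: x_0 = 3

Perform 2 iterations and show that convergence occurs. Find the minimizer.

f(x) = x^2 + 3x, f'(x) = 2x + (3), f''(x) = 2
Step 1: f'(3) = 9, x_1 = 3 - 9/2 = -3/2
Step 2: f'(-3/2) = 0, x_2 = -3/2 (converged)
Newton's method converges in 1 step for quadratics.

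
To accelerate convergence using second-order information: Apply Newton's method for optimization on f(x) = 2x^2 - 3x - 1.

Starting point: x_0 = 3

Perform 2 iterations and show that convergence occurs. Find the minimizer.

f(x) = 2x^2 - 3x - 1, f'(x) = 4x + (-3), f''(x) = 4
Step 1: f'(3) = 9, x_1 = 3 - 9/4 = 3/4
Step 2: f'(3/4) = 0, x_2 = 3/4 (converged)
Newton's method converges in 1 step for quadratics.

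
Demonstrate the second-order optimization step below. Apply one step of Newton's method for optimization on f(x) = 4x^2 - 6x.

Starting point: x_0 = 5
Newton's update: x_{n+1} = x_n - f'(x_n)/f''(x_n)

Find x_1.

f(x) = 4x^2 - 6x
f'(x) = 8x + (-6), f''(x) = 8
Newton step: x_1 = x_0 - f'(x_0)/f''(x_0)
f'(5) = 34
x_1 = 5 - 34/8 = 3/4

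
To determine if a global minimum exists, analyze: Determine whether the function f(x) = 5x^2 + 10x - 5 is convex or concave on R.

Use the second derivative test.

f(x) = 5x^2 + 10x - 5
f'(x) = 10x + 10
f''(x) = 10
Since f''(x) = 10 > 0 for all x, f is convex on R.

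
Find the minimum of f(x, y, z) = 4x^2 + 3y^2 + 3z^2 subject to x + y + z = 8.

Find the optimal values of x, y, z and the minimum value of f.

Using Lagrange multipliers on f = 4x^2 + 3y^2 + 3z^2 with constraint x + y + z = 8:
Conditions: 2*4*x = lambda, 2*3*y = lambda, 2*3*z = lambda
So x = lambda/8, y = lambda/6, z = lambda/6
Substituting into constraint: lambda * (11/24) = 8
lambda = 192/11
x = 24/11, y = 32/11, z = 32/11
Minimum value = 768/11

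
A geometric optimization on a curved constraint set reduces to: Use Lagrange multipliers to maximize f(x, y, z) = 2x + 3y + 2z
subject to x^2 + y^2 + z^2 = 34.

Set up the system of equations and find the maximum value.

Lagrange conditions: 2 = 2*lambda*x, 3 = 2*lambda*y, 2 = 2*lambda*z
So x:2 = y:3 = z:2, i.e. x = 2t, y = 3t, z = 2t
Constraint: t^2*(2^2 + 3^2 + 2^2) = 34
  t^2 * 17 = 34  =>  t = sqrt(2)
Maximum = 2*2t + 3*3t + 2*2t = 17*sqrt(2) = sqrt(578)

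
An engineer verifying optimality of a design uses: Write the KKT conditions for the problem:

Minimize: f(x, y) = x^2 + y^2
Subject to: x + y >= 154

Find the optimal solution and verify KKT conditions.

KKT conditions for min x^2 + y^2 s.t. x + y >= 154:
Stationarity: 2x = mu, 2y = mu
So x = y = mu/2.
Complementary slackness: mu*(x + y - 154) = 0
Primal feasibility: x + y >= 154; dual feasibility: mu >= 0
If mu = 0 then x = y = 0, but 0 + 0 < 154 is infeasible, so the constraint is active.
Constraint active: x + y = 2*(mu/2) = 154 => mu = 154
x = y = 77, f = 11858
Verify: stationarity 2*77 = 154 = mu; primal 77 + 77 = 154 >= 154; dual mu = 154 >= 0; complementary slackness 154*(154 - 154) = 0. All KKT conditions hold.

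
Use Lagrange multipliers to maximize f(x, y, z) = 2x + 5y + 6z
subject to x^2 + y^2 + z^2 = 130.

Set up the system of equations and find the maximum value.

Lagrange conditions: 2 = 2*lambda*x, 5 = 2*lambda*y, 6 = 2*lambda*z
So x:2 = y:5 = z:6, i.e. x = 2t, y = 5t, z = 6t
Constraint: t^2*(2^2 + 5^2 + 6^2) = 130
  t^2 * 65 = 130  =>  t = sqrt(2)
Maximum = 2*2t + 5*5t + 6*6t = 65*sqrt(2) = sqrt(8450)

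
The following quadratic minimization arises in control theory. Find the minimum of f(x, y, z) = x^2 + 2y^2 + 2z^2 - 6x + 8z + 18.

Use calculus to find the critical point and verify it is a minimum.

f(x,y,z) = x^2 + 2y^2 + 2z^2 - 6x + 8z + 18
df/dx = 2x + (-6) = 0 => x = 3
df/dy = 4y + (0) = 0 => y = 0
df/dz = 4z + (8) = 0 => z = -2
f(3,0,-2) = 1*(3)^2 + 2*(0)^2 + 2*(-2)^2 + -6*(3) + 8*(-2) + 18 = 1
Hessian is diagonal with entries 2, 4, 4 > 0, confirmed minimum.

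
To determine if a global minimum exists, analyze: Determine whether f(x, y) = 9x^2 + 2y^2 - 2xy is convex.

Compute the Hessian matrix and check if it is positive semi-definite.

f(x,y) = 9x^2 + 2y^2 - 2xy
Hessian H = [[18, -2], [-2, 4]]
trace(H) = 22, det(H) = 68
Eigenvalues: (22 +/- sqrt(212)) / 2 = 18.28, 3.72
Since both eigenvalues > 0, f is convex.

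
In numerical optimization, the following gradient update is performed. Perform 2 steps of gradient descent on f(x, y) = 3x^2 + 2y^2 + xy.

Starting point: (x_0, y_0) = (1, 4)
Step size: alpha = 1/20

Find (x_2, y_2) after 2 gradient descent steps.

f(x,y) = 3x^2 + 2y^2 + xy
grad_x = 6x + 1y, grad_y = 4y + 1x
Step 1: grad = (10, 17), (1/2, 63/20)
Step 2: grad = (123/20, 131/10), (77/400, 499/200)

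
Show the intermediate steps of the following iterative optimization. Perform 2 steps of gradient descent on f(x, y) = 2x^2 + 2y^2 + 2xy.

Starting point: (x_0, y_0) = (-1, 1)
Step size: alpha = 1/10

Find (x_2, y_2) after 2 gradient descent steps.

f(x,y) = 2x^2 + 2y^2 + 2xy
grad_x = 4x + 2y, grad_y = 4y + 2x
Step 1: grad = (-2, 2), (-4/5, 4/5)
Step 2: grad = (-8/5, 8/5), (-16/25, 16/25)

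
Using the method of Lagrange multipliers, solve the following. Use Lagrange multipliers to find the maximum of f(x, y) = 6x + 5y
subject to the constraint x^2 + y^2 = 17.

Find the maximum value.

Set up Lagrange conditions: grad f = lambda * grad g
  6 = 2*lambda*x
  5 = 2*lambda*y
From these: x/y = 6/5, so x = 6t, y = 5t for some t.
Substitute into constraint: (6t)^2 + (5t)^2 = 17
  t^2 * 61 = 17
  t = sqrt(17/61)
Maximum = 6*x + 5*y = (6^2 + 5^2)*t = 61 * sqrt(17/61) = sqrt(1037)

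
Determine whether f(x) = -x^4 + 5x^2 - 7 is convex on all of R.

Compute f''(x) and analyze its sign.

f(x) = -x^4 + 5x^2 - 7
f'(x) = -4x^3 + 10x
f''(x) = -12x^2 + 10
f''(x) = -12x^2 + 10 -> -inf as |x| -> inf
Therefore, f is not globally convex on R.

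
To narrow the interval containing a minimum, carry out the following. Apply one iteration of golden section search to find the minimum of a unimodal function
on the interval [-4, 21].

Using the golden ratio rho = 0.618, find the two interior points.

Golden section search on [-4, 21].
Golden ratio rho = 0.618 (approx).
Interior points:
  x_1 = -4 + (1-0.618)*25 = 5.5500
  x_2 = -4 + 0.618*25 = 11.4500
Compare f(x_1) and f(x_2) to determine which subinterval to keep.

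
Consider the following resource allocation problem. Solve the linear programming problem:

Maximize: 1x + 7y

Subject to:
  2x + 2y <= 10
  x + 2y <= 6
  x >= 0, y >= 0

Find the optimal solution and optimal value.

Feasible vertices: (0, 0), (0, 3), (4, 1), (5, 0)
Objective 1x + 7y at each:
  (0, 0): 0
  (0, 3): 21
  (4, 1): 11
  (5, 0): 5
Maximum is 21 at (0, 3).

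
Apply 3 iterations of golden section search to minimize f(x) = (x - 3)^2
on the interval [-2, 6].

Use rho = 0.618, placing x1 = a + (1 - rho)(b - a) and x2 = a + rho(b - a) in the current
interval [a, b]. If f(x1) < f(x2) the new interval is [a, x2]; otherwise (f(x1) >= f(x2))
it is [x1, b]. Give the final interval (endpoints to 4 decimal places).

Golden section search for min of f(x) = (x - 3)^2 on [-2, 6].
Each step: x1 = a + (1 - rho)(b - a), x2 = a + rho(b - a); if f(x1) < f(x2) keep [a, x2], otherwise keep [x1, b].
Step 1: [-2.0000, 6.0000], x1=1.0560 (f=3.7791), x2=2.9440 (f=0.0031); f(x1) > f(x2) => keep [1.0560, 6.0000]
Step 2: [1.0560, 6.0000], x1=2.9446 (f=0.0031), x2=4.1114 (f=1.2352); f(x1) < f(x2) => keep [1.0560, 4.1114]
Step 3: [1.0560, 4.1114], x1=2.2232 (f=0.6035), x2=2.9442 (f=0.0031); f(x1) > f(x2) => keep [2.2232, 4.1114]
Final interval: [2.2232, 4.1114]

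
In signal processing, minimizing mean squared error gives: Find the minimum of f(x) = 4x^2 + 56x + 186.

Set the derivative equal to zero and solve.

f(x) = 4x^2 + 56x + 186
f'(x) = 8x + (56) = 0
x = -56/8 = -7
f(-7) = -10
Since f''(x) = 8 > 0, this is a minimum.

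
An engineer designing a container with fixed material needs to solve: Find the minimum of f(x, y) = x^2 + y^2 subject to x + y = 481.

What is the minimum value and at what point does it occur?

Substitute y = 481 - x into f(x,y) = x^2 + y^2:
g(x) = x^2 + (481 - x)^2 = 2x^2 - 962x + 231361
g'(x) = 4x - 962 = 0  =>  x = 481/2
y = 481 - 481/2 = 481/2
Minimum value = (481/2)^2 + (481/2)^2 = 231361/2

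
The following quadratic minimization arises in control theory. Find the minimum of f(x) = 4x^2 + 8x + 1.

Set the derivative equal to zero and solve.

f(x) = 4x^2 + 8x + 1
f'(x) = 8x + (8) = 0
x = -8/8 = -1
f(-1) = -3
Since f''(x) = 8 > 0, this is a minimum.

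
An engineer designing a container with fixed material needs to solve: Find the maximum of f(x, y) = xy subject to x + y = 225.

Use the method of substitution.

Substitute y = 225 - x into f(x,y) = xy:
g(x) = x(225 - x) = 225x - x^2
g'(x) = 225 - 2x = 0  =>  x = 225/2
y = 225 - 225/2 = 225/2
Maximum value = (225/2) * (225/2) = 50625/4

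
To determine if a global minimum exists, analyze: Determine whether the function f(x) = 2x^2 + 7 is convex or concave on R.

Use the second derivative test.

f(x) = 2x^2 + 7
f'(x) = 4x + 0
f''(x) = 4
Since f''(x) = 4 > 0 for all x, f is convex on R.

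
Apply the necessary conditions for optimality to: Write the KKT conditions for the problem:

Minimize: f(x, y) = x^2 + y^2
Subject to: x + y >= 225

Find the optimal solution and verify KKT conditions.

KKT conditions for min x^2 + y^2 s.t. x + y >= 225:
Stationarity: 2x = mu, 2y = mu
So x = y = mu/2.
Complementary slackness: mu*(x + y - 225) = 0
Primal feasibility: x + y >= 225; dual feasibility: mu >= 0
If mu = 0 then x = y = 0, but 0 + 0 < 225 is infeasible, so the constraint is active.
Constraint active: x + y = 2*(mu/2) = 225 => mu = 225
x = y = 225/2, f = 50625/2
Verify: stationarity 2*(225/2) = 225 = mu; primal 225/2 + 225/2 = 225 >= 225; dual mu = 225 >= 0; complementary slackness 225*(225 - 225) = 0. All KKT conditions hold.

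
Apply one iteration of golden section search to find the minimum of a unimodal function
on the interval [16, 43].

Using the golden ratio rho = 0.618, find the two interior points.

Golden section search on [16, 43].
Golden ratio rho = 0.618 (approx).
Interior points:
  x_1 = 16 + (1-0.618)*27 = 26.3140
  x_2 = 16 + 0.618*27 = 32.6860
Compare f(x_1) and f(x_2) to determine which subinterval to keep.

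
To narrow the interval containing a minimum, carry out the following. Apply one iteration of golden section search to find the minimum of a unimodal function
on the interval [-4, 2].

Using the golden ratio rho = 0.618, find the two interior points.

Golden section search on [-4, 2].
Golden ratio rho = 0.618 (approx).
Interior points:
  x_1 = -4 + (1-0.618)*6 = -1.7080
  x_2 = -4 + 0.618*6 = -0.2920
Compare f(x_1) and f(x_2) to determine which subinterval to keep.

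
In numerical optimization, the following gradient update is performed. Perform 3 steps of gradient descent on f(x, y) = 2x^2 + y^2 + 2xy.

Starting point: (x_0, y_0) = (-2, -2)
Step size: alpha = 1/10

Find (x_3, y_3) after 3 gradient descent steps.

f(x,y) = 2x^2 + y^2 + 2xy
grad_x = 4x + 2y, grad_y = 2y + 2x
Step 1: grad = (-12, -8), (-4/5, -6/5)
Step 2: grad = (-28/5, -4), (-6/25, -4/5)
Step 3: grad = (-64/25, -52/25), (2/125, -74/125)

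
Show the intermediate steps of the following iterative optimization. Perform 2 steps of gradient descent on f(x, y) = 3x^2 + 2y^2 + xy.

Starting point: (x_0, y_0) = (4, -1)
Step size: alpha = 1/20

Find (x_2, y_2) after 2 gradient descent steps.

f(x,y) = 3x^2 + 2y^2 + xy
grad_x = 6x + 1y, grad_y = 4y + 1x
Step 1: grad = (23, 0), (57/20, -1)
Step 2: grad = (161/10, -23/20), (409/200, -377/400)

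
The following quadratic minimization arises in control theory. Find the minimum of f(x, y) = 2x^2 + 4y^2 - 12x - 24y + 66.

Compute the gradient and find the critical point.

f(x,y) = 2x^2 + 4y^2 - 12x - 24y + 66
df/dx = 4x + (-12) = 0  =>  x = 3
df/dy = 8y + (-24) = 0  =>  y = 3
f(3, 3) = 2*(3)^2 + 4*(3)^2 + -12*(3) + -24*(3) + 66 = 12
Hessian is diagonal with entries 4, 8 > 0, so this is a minimum.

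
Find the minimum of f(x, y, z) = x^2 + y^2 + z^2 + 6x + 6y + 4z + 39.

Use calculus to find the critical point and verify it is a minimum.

f(x,y,z) = x^2 + y^2 + z^2 + 6x + 6y + 4z + 39
df/dx = 2x + (6) = 0 => x = -3
df/dy = 2y + (6) = 0 => y = -3
df/dz = 2z + (4) = 0 => z = -2
f(-3,-3,-2) = 1*(-3)^2 + 1*(-3)^2 + 1*(-2)^2 + 6*(-3) + 6*(-3) + 4*(-2) + 39 = 17
Hessian is diagonal with entries 2, 2, 2 > 0, confirmed minimum.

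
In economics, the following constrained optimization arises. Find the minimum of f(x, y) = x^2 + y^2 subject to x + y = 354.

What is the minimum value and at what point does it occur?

Substitute y = 354 - x into f(x,y) = x^2 + y^2:
g(x) = x^2 + (354 - x)^2 = 2x^2 - 708x + 125316
g'(x) = 4x - 708 = 0  =>  x = 177
y = 354 - 177 = 177
Minimum value = 177^2 + 177^2 = 62658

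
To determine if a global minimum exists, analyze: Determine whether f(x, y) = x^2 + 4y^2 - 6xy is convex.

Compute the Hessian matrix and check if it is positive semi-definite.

f(x,y) = x^2 + 4y^2 - 6xy
Hessian H = [[2, -6], [-6, 8]]
trace(H) = 10, det(H) = -20
Eigenvalues: (10 +/- sqrt(180)) / 2 = 11.71, -1.708
Since not both eigenvalues positive, f is neither convex nor concave.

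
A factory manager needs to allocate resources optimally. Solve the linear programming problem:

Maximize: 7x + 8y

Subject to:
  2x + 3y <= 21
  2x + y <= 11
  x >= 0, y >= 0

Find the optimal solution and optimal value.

Feasible vertices: (0, 0), (0, 7), (3, 5), (11/2, 0)
Objective 7x + 8y at each:
  (0, 0): 0
  (0, 7): 56
  (3, 5): 61
  (11/2, 0): 77/2
Maximum is 61 at (3, 5).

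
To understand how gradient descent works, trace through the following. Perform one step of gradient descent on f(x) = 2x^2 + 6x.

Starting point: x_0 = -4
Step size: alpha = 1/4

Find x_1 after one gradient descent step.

f(x) = 2x^2 + 6x
f'(x) = 4x + 6
f'(-4) = 4*-4 + (6) = -10
x_1 = x_0 - alpha * f'(x_0) = -4 - 1/4 * -10 = -3/2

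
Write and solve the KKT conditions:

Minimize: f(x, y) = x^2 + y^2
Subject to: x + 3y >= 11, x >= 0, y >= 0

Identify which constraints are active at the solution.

KKT conditions for min x^2 + y^2 s.t. 1x + 3y >= 11, x >= 0, y >= 0:
Stationarity: 2x = mu*1 + mu_x, 2y = mu*3 + mu_y, with mu, mu_x, mu_y >= 0
Complementary slackness: mu*(x + 3y - 11) = 0, mu_x*x = 0, mu_y*y = 0
(0, 0) is infeasible (1*0 + 3*0 < 11), so if mu = 0 stationarity would force x = mu_x/2 >= 0, y = mu_y/2 >= 0 with mu_x*x = mu_y*y = 0, i.e. x = y = 0: contradiction. Hence mu > 0 and x + 3y = 11 is active.
Try x > 0, y > 0 (so mu_x = mu_y = 0): x = 1*mu/2, y = 3*mu/2
Substitute: 1*(1*mu/2) + 3*(3*mu/2) = 11
  mu*10/2 = 11 => mu = 11/5
x* = 11/10 > 0, y* = 33/10 > 0, consistent with mu_x = mu_y = 0.
f is convex and the constraints are linear, so this KKT point is the global minimum.
f* = 121/10
Active constraints: x + 3y >= 11 (holds with equality, mu = 11/5 > 0); x >= 0 and y >= 0 are inactive (mu_x = mu_y = 0).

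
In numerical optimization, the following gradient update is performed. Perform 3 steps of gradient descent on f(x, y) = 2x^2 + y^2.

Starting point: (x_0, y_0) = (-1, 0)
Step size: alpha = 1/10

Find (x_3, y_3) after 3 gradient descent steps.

f(x,y) = 2x^2 + y^2
grad_x = 4x + 0y, grad_y = 2y + 0x
Step 1: grad = (-4, 0), (-3/5, 0)
Step 2: grad = (-12/5, 0), (-9/25, 0)
Step 3: grad = (-36/25, 0), (-27/125, 0)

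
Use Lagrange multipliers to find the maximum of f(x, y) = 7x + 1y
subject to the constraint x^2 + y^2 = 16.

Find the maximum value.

Set up Lagrange conditions: grad f = lambda * grad g
  7 = 2*lambda*x
  1 = 2*lambda*y
From these: x/y = 7/1, so x = 7t, y = 1t for some t.
Substitute into constraint: (7t)^2 + (1t)^2 = 16
  t^2 * 50 = 16
  t = sqrt(16/50)
Maximum = 7*x + 1*y = (7^2 + 1^2)*t = 50 * sqrt(16/50) = sqrt(800)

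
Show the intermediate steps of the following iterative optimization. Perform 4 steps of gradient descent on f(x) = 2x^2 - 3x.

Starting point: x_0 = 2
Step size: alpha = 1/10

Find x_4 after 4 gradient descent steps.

f(x) = 2x^2 - 3x, f'(x) = 4x + (-3)
Step 1: f'(2) = 5, x_1 = 2 - 1/10 * 5 = 3/2
Step 2: f'(3/2) = 3, x_2 = 3/2 - 1/10 * 3 = 6/5
Step 3: f'(6/5) = 9/5, x_3 = 6/5 - 1/10 * 9/5 = 51/50
Step 4: f'(51/50) = 27/25, x_4 = 51/50 - 1/10 * 27/25 = 114/125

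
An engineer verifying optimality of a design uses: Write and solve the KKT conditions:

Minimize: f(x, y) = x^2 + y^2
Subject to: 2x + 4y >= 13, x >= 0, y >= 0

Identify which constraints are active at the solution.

KKT conditions for min x^2 + y^2 s.t. 2x + 4y >= 13, x >= 0, y >= 0:
Stationarity: 2x = mu*2 + mu_x, 2y = mu*4 + mu_y, with mu, mu_x, mu_y >= 0
Complementary slackness: mu*(2x + 4y - 13) = 0, mu_x*x = 0, mu_y*y = 0
(0, 0) is infeasible (2*0 + 4*0 < 13), so if mu = 0 stationarity would force x = mu_x/2 >= 0, y = mu_y/2 >= 0 with mu_x*x = mu_y*y = 0, i.e. x = y = 0: contradiction. Hence mu > 0 and 2x + 4y = 13 is active.
Try x > 0, y > 0 (so mu_x = mu_y = 0): x = 2*mu/2, y = 4*mu/2
Substitute: 2*(2*mu/2) + 4*(4*mu/2) = 13
  mu*20/2 = 13 => mu = 13/10
x* = 13/10 > 0, y* = 13/5 > 0, consistent with mu_x = mu_y = 0.
f is convex and the constraints are linear, so this KKT point is the global minimum.
f* = 169/20
Active constraints: 2x + 4y >= 13 (holds with equality, mu = 13/10 > 0); x >= 0 and y >= 0 are inactive (mu_x = mu_y = 0).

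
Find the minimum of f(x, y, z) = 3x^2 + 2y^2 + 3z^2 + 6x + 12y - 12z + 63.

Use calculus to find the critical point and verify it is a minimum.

f(x,y,z) = 3x^2 + 2y^2 + 3z^2 + 6x + 12y - 12z + 63
df/dx = 6x + (6) = 0 => x = -1
df/dy = 4y + (12) = 0 => y = -3
df/dz = 6z + (-12) = 0 => z = 2
f(-1,-3,2) = 3*(-1)^2 + 2*(-3)^2 + 3*(2)^2 + 6*(-1) + 12*(-3) + -12*(2) + 63 = 30
Hessian is diagonal with entries 6, 4, 6 > 0, confirmed minimum.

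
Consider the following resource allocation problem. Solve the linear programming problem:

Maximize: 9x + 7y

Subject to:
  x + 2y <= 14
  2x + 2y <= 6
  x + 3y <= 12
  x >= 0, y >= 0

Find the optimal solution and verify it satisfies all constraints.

Feasible vertices: (0, 0), (0, 3), (3, 0)
Objective 9x + 7y at each vertex:
  (0, 0): 0
  (0, 3): 21
  (3, 0): 27
Maximum is 27 at (3, 0).
Verify constraints at (x, y) = (3, 0):
  1*3 + 2*0 = 3 <= 14
  2*3 + 2*0 = 6 <= 6 (active)
  1*3 + 3*0 = 3 <= 12
  x = 3 >= 0, y = 0 >= 0. All constraints satisfied.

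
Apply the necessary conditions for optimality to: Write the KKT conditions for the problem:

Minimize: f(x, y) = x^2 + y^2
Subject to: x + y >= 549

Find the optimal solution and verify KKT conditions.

KKT conditions for min x^2 + y^2 s.t. x + y >= 549:
Stationarity: 2x = mu, 2y = mu
So x = y = mu/2.
Complementary slackness: mu*(x + y - 549) = 0
Primal feasibility: x + y >= 549; dual feasibility: mu >= 0
If mu = 0 then x = y = 0, but 0 + 0 < 549 is infeasible, so the constraint is active.
Constraint active: x + y = 2*(mu/2) = 549 => mu = 549
x = y = 549/2, f = 301401/2
Verify: stationarity 2*(549/2) = 549 = mu; primal 549/2 + 549/2 = 549 >= 549; dual mu = 549 >= 0; complementary slackness 549*(549 - 549) = 0. All KKT conditions hold.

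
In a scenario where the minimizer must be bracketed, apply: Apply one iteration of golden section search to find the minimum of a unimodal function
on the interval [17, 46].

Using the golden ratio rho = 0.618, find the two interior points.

Golden section search on [17, 46].
Golden ratio rho = 0.618 (approx).
Interior points:
  x_1 = 17 + (1-0.618)*29 = 28.0780
  x_2 = 17 + 0.618*29 = 34.9220
Compare f(x_1) and f(x_2) to determine which subinterval to keep.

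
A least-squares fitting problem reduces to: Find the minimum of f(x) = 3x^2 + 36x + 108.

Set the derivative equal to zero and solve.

f(x) = 3x^2 + 36x + 108
f'(x) = 6x + (36) = 0
x = -36/6 = -6
f(-6) = 0
Since f''(x) = 6 > 0, this is a minimum.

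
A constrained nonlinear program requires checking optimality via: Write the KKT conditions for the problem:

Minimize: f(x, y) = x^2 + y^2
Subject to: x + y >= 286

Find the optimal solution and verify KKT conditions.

KKT conditions for min x^2 + y^2 s.t. x + y >= 286:
Stationarity: 2x = mu, 2y = mu
So x = y = mu/2.
Complementary slackness: mu*(x + y - 286) = 0
Primal feasibility: x + y >= 286; dual feasibility: mu >= 0
If mu = 0 then x = y = 0, but 0 + 0 < 286 is infeasible, so the constraint is active.
Constraint active: x + y = 2*(mu/2) = 286 => mu = 286
x = y = 143, f = 40898
Verify: stationarity 2*143 = 286 = mu; primal 143 + 143 = 286 >= 286; dual mu = 286 >= 0; complementary slackness 286*(286 - 286) = 0. All KKT conditions hold.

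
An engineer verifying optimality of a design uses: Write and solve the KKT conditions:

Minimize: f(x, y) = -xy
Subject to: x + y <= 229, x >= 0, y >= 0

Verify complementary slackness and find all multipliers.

Problem: min -xy s.t. x + y <= 229 (multiplier lambda), x >= 0 (mu_x), y >= 0 (mu_y)
KKT stationarity: -y + lambda - mu_x = 0, -x + lambda - mu_y = 0, with lambda, mu_x, mu_y >= 0
Complementary slackness: lambda*(x + y - 229) = 0, mu_x*x = 0, mu_y*y = 0
If lambda = 0: y = -mu_x <= 0 and x = -mu_y <= 0 force x = y = 0 with f = 0; but x = y = 229/2 is feasible with f = -52441/4 < 0, so this is not the minimum. Hence lambda > 0 and x + y = 229.
Try x > 0, y > 0 (so mu_x = mu_y = 0): y = lambda, x = lambda => x = y = lambda
x + y = 229 => 2*lambda = 229 => lambda = 229/2
x* = y* = 229/2 > 0, consistent with mu_x = mu_y = 0.
(Any feasible point with x = 0 or y = 0 has f = 0 > -52441/4, so the minimum is not on those boundaries.)
min(-xy) = -52441/4 (i.e. max xy = 52441/4)
Multipliers: lambda = 229/2, mu_x = 0, mu_y = 0
Complementary slackness: lambda*(x + y - 229) = 229/2*(229/2 + 229/2 - 229) = 0, mu_x*x = 0*229/2 = 0, mu_y*y = 0*229/2 = 0. Satisfied.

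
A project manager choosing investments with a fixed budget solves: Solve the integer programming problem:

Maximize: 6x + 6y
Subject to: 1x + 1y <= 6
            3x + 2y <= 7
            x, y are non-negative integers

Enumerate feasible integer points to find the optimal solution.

Constraint 1: 1x + 1y <= 6
Constraint 2: 3x + 2y <= 7
Feasible x range (need y >= 0): 0 <= x <= min(6/1, 7/3) => x in {0, ..., 2}.
Enumerate feasible integer points row by row (the coefficient of y is 6 > 0, so for each x the largest feasible y gives the best value):
  x = 0: y <= min((6 - 1*0)/1, (7 - 3*0)/2) => y in {0, ..., 3}; best 6*0 + 6*3 = 18
  x = 1: y <= min((6 - 1*1)/1, (7 - 3*1)/2) => y in {0, ..., 2}; best 6*1 + 6*2 = 18
  x = 2: y <= min((6 - 1*2)/1, (7 - 3*2)/2) => y in {0}; best 6*2 + 6*0 = 12
The maximum 6x + 6y = 18 is achieved at x = 0, y = 3.
(The same value 18 is also attained at (1, 2).)
Check: 1*0 + 1*3 = 3 <= 6 and 3*0 + 2*3 = 6 <= 7.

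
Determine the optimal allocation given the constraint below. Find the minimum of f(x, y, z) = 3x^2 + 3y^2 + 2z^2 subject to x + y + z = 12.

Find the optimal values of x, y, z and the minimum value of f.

Using Lagrange multipliers on f = 3x^2 + 3y^2 + 2z^2 with constraint x + y + z = 12:
Conditions: 2*3*x = lambda, 2*3*y = lambda, 2*2*z = lambda
So x = lambda/6, y = lambda/6, z = lambda/4
Substituting into constraint: lambda * (7/12) = 12
lambda = 144/7
x = 24/7, y = 24/7, z = 36/7
Minimum value = 864/7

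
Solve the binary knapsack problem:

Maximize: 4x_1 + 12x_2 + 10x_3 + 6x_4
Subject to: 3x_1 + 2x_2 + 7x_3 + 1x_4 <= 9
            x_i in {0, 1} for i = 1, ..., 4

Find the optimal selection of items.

Items: item 1 (v=4, w=3), item 2 (v=12, w=2), item 3 (v=10, w=7), item 4 (v=6, w=1)
Capacity: 9
Checking all 16 subsets (w = total weight, v = total value):
  {}: w = 0, v = 0
  {1}: w = 3, v = 4
  {2}: w = 2, v = 12
  {3}: w = 7, v = 10
  {4}: w = 1, v = 6
  {1, 2}: w = 5, v = 16
  {1, 3}: w = 10 > 9, infeasible
  {1, 4}: w = 4, v = 10
  {2, 3}: w = 9, v = 22
  {2, 4}: w = 3, v = 18
  {3, 4}: w = 8, v = 16
  {1, 2, 3}: w = 12 > 9, infeasible
  {1, 2, 4}: w = 6, v = 22
  {1, 3, 4}: w = 11 > 9, infeasible
  {2, 3, 4}: w = 10 > 9, infeasible
  {1, 2, 3, 4}: w = 13 > 9, infeasible
Best feasible subset: items [2, 3]
(The same value 22 is also attained by {1, 2, 4}.)
Total weight: 9 <= 9, total value: 22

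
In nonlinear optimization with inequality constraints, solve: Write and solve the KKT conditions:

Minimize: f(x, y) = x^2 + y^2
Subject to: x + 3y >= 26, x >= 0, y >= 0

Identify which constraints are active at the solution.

KKT conditions for min x^2 + y^2 s.t. 1x + 3y >= 26, x >= 0, y >= 0:
Stationarity: 2x = mu*1 + mu_x, 2y = mu*3 + mu_y, with mu, mu_x, mu_y >= 0
Complementary slackness: mu*(x + 3y - 26) = 0, mu_x*x = 0, mu_y*y = 0
(0, 0) is infeasible (1*0 + 3*0 < 26), so if mu = 0 stationarity would force x = mu_x/2 >= 0, y = mu_y/2 >= 0 with mu_x*x = mu_y*y = 0, i.e. x = y = 0: contradiction. Hence mu > 0 and x + 3y = 26 is active.
Try x > 0, y > 0 (so mu_x = mu_y = 0): x = 1*mu/2, y = 3*mu/2
Substitute: 1*(1*mu/2) + 3*(3*mu/2) = 26
  mu*10/2 = 26 => mu = 26/5
x* = 13/5 > 0, y* = 39/5 > 0, consistent with mu_x = mu_y = 0.
f is convex and the constraints are linear, so this KKT point is the global minimum.
f* = 338/5
Active constraints: x + 3y >= 26 (holds with equality, mu = 26/5 > 0); x >= 0 and y >= 0 are inactive (mu_x = mu_y = 0).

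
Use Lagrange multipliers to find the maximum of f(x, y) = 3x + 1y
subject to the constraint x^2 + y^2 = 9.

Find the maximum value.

Set up Lagrange conditions: grad f = lambda * grad g
  3 = 2*lambda*x
  1 = 2*lambda*y
From these: x/y = 3/1, so x = 3t, y = 1t for some t.
Substitute into constraint: (3t)^2 + (1t)^2 = 9
  t^2 * 10 = 9
  t = sqrt(9/10)
Maximum = 3*x + 1*y = (3^2 + 1^2)*t = 10 * sqrt(9/10) = sqrt(90)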